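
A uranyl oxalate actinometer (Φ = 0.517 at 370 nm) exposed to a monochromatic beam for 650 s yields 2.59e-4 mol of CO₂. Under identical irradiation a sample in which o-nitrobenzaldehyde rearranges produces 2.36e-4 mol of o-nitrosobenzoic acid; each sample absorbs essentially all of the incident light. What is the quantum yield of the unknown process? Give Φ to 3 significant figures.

Photons absorbed by the actinometer: 2.59e-4 / 0.517 = 5.010e-4 mol.
Φ(unknown) = 2.36e-4 / 5.010e-4 = 0.471.

Φ = 0.471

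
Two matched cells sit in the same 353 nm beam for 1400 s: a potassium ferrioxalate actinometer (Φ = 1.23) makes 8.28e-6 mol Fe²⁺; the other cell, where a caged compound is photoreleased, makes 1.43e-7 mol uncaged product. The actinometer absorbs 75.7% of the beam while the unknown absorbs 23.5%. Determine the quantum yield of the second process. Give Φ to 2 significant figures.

Photons absorbed by the actinometer: 8.28e-6 / 1.23 = 6.732e-6 mol.
Incident flux: 6.732e-6 / 0.757 = 8.893e-6 einstein.
Absorbed by unknown: 0.235 × 8.893e-6 = 2.090e-6 mol.
Φ(unknown) = 1.43e-7 / 2.090e-6 = 0.068.

Φ = 0.068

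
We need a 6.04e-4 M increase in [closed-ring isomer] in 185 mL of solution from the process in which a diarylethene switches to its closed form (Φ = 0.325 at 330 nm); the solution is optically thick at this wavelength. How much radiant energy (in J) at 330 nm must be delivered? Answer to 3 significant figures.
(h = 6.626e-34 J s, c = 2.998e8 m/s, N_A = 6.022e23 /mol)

125 J

Product: (6.04e-4 M)(0.185 L) = 1.117e-4 mol.
Photons that must be absorbed: 1.117e-4 / 0.325 = 3.437e-4 mol.
Photon energy: hc/λ = 6.020e-19 J; per mole, 3.625e5 J mol⁻¹.
Energy required: 3.437e-4 × 3.625e5 = 125 J.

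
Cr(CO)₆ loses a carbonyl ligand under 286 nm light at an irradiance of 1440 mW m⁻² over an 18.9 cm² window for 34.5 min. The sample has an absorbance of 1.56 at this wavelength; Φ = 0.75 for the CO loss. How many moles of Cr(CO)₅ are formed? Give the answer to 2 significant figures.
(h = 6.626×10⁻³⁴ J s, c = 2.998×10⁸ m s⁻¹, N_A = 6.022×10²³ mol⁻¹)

Photon energy at 286 nm: hc/λ = (6.626×10⁻³⁴)(2.998×10⁸)/(286×10⁻⁹) = 6.946×10⁻¹⁹ J.
Energy delivered: (1440 mW m⁻²)(18.9×10⁻⁴ m²)(2070 s) = 5.634 J.
Photons incident: 5.634 / 6.946×10⁻¹⁹ = 8.111×10¹⁸, i.e. 8.111×10¹⁸/6.022×10²³ = 1.347×10⁻⁵ mol.
Fraction absorbed: 1 − 10^(−1.56) = 0.9725.
Photons absorbed: 0.9725 × 1.347×10⁻⁵ = 1.310×10⁻⁵ mol.
Product: Φ × n_abs = 0.75 × 1.310×10⁻⁵ = 9.825×10⁻⁶ mol.

9.8×10⁻⁶ mol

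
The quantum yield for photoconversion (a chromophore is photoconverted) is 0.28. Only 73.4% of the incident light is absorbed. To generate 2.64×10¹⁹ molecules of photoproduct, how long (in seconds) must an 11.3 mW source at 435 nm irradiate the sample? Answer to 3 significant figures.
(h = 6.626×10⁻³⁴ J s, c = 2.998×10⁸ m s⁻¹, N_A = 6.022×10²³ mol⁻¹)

t ≈ 5190 s

Product: 2.64×10¹⁹ / 6.022×10²³ = 4.384×10⁻⁵ mol.
Photons that must be absorbed: 4.384×10⁻⁵ / 0.28 = 1.566×10⁻⁴ mol.
Incident photons needed: 1.566×10⁻⁴ / 0.734 = 2.134×10⁻⁴ mol.
Photon energy: hc/λ = 4.567×10⁻¹⁹ J; per mole, 2.750×10⁵ J mol⁻¹.
Energy required: 2.134×10⁻⁴ × 2.750×10⁵ = 58.69 J.
Time: 58.69 J / 0.0113 W = 5190 s.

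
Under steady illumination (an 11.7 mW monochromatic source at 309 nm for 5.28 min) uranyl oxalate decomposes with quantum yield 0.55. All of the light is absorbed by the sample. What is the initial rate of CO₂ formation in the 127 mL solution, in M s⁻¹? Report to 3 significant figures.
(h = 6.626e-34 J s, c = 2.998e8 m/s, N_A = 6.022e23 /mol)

1.31e-7 M s⁻¹

Photon energy at 309 nm: hc/λ = (6.626e-34)(2.998e8)/(309e-9) = 6.429e-19 J.
Energy delivered: (11.7 mW)(316.8 s) = 3.707 J.
Photons incident: 3.707 / 6.429e-19 = 5.766e18, i.e. 5.766e18/6.022e23 = 9.575e-6 mol.
Product formed: 0.55 × 9.575e-6 = 5.266e-6 mol.
Rate: 5.266e-6 mol / (316.8 s × 0.127 L) = 1.31e-7 M s⁻¹.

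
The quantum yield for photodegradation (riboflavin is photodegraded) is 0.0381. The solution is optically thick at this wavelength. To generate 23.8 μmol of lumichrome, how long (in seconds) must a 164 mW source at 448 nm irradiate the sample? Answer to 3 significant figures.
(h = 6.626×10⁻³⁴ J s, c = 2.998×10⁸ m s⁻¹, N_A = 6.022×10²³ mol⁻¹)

Product: 23.8 μmol = 2.38×10⁻⁵ mol.
Photons that must be absorbed: 2.38×10⁻⁵ / 0.0381 = 6.247×10⁻⁴ mol.
Photon energy: hc/λ = 4.434×10⁻¹⁹ J; per mole, 2.670×10⁵ J mol⁻¹.
Energy required: 6.247×10⁻⁴ × 2.670×10⁵ = 166.8 J.
Time: 166.8 J / 0.164 W = 1020 s.

t ≈ 1020 s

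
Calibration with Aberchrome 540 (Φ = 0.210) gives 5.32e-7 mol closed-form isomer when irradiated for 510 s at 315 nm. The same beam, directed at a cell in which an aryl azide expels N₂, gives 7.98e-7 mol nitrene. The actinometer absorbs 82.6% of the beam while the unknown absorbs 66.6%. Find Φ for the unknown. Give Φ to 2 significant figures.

Φ = 0.39

Photons absorbed by the actinometer: 5.32e-7 / 0.210 = 2.533e-6 mol.
Incident flux: 2.533e-6 / 0.826 = 3.067e-6 einstein.
Absorbed by unknown: 0.666 × 3.067e-6 = 2.043e-6 mol.
Φ(unknown) = 7.98e-7 / 2.043e-6 = 0.39.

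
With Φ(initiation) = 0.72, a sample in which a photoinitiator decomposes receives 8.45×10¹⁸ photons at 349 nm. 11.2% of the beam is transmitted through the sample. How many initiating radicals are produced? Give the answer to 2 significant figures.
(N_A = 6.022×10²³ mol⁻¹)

5.4×10¹⁸ initiating radicals

Moles of photons: 8.45×10¹⁸ / 6.022×10²³ = 1.403×10⁻⁵ mol.
Fraction absorbed: 1 − 11.2/100 = 0.8880.
Photons absorbed: 0.8880 × 1.403×10⁻⁵ = 1.246×10⁻⁵ mol.
Product: Φ × n_abs = 0.72 × 1.246×10⁻⁵ = 8.971×10⁻⁶ mol.
As a count: 8.971×10⁻⁶ × 6.022×10²³ = 5.4×10¹⁸.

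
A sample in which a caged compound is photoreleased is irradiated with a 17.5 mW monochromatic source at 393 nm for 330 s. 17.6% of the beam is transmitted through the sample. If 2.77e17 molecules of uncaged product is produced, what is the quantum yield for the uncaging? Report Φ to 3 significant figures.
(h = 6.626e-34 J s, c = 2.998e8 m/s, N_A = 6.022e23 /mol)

Φ = 0.0294

Product: 2.77e17 / 6.022e23 = 4.600e-7 mol.
Photon energy at 393 nm: hc/λ = (6.626e-34)(2.998e8)/(393e-9) = 5.055e-19 J.
Energy delivered: (17.5 mW)(330 s) = 5.775 J.
Photons incident: 5.775 / 5.055e-19 = 1.142e19, i.e. 1.142e19/6.022e23 = 1.896e-5 mol.
Fraction absorbed: 1 − 17.6/100 = 0.8240.
Photons absorbed: 0.8240 × 1.896e-5 = 1.562e-5 mol.
Φ = 4.600e-7 mol / 1.562e-5 mol photons = 0.0294.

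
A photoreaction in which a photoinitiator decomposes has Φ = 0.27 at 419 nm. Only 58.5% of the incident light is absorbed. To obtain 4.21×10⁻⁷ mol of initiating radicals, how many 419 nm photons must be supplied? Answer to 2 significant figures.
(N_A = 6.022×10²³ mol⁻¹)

Photons that must be absorbed: 4.21×10⁻⁷ / 0.27 = 1.559×10⁻⁶ mol.
Incident photons needed: 1.559×10⁻⁶ / 0.585 = 2.665×10⁻⁶ mol.
Photon count: 2.665×10⁻⁶ × 6.022×10²³ = 1.6×10¹⁸.

1.6×10¹⁸ photons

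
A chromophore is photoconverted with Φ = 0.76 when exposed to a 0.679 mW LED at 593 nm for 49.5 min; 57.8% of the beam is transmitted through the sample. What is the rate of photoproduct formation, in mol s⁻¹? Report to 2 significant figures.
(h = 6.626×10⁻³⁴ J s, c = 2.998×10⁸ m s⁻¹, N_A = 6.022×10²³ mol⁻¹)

1.1×10⁻⁹ mol s⁻¹

Photon energy at 593 nm: hc/λ = (6.626×10⁻³⁴)(2.998×10⁸)/(593×10⁻⁹) = 3.350×10⁻¹⁹ J.
Energy delivered: (0.679 mW)(2970 s) = 2.017 J.
Photons incident: 2.017 / 3.350×10⁻¹⁹ = 6.021×10¹⁸, i.e. 6.021×10¹⁸/6.022×10²³ = 9.998×10⁻⁶ mol.
Fraction absorbed: 1 − 57.8/100 = 0.4220.
Photons absorbed: 0.4220 × 9.998×10⁻⁶ = 4.219×10⁻⁶ mol.
Product formed: 0.76 × 4.219×10⁻⁶ = 3.206×10⁻⁶ mol.
Rate: 3.206×10⁻⁶ / 2970 s = 1.1×10⁻⁹ mol s⁻¹.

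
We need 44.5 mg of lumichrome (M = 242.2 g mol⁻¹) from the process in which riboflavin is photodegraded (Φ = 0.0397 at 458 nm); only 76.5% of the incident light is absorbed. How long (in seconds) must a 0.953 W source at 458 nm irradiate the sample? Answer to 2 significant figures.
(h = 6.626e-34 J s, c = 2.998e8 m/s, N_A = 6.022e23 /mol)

Product: 44.5 mg / 242.2 g mol⁻¹ = 1.837e-4 mol.
Photons that must be absorbed: 1.837e-4 / 0.0397 = 0.004627 mol.
Incident photons needed: 0.004627 / 0.765 = 0.006048 mol.
Photon energy: hc/λ = 4.337e-19 J; per mole, 2.612e5 J mol⁻¹.
Energy required: 0.006048 × 2.612e5 = 1580 J.
Time: 1580 J / 0.953 W = 1700 s.

t ≈ 1700 s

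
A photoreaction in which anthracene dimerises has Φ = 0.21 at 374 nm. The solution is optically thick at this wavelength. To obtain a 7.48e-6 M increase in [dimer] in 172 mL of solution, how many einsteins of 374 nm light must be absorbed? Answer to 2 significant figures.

6.1e-6 einstein

Product: (7.48e-6 M)(0.172 L) = 1.287e-6 mol.
Photons that must be absorbed: 1.287e-6 / 0.21 = 6.129e-6 mol.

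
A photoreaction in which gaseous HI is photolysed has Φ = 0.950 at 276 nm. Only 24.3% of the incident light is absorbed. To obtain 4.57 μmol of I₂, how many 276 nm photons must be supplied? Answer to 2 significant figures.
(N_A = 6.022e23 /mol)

1.2e19 photons

Product: 4.57 μmol = 4.57e-6 mol.
Photons that must be absorbed: 4.57e-6 / 0.950 = 4.811e-6 mol.
Incident photons needed: 4.811e-6 / 0.243 = 1.980e-5 mol.
Photon count: 1.980e-5 × 6.022e23 = 1.2e19.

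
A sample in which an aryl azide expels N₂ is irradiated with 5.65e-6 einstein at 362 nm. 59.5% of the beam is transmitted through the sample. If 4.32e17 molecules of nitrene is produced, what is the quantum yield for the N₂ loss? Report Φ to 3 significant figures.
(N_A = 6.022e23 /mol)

Product: 4.32e17 / 6.022e23 = 7.174e-7 mol.
Fraction absorbed: 1 − 59.5/100 = 0.4050.
Photons absorbed: 0.4050 × 5.65e-6 = 2.288e-6 mol.
Φ = 7.174e-7 mol / 2.288e-6 mol photons = 0.314.

Φ = 0.314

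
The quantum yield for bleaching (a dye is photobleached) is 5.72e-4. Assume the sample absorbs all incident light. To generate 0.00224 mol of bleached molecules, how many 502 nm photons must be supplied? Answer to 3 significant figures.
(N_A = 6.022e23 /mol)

Photons that must be absorbed: 0.00224 / 5.72e-4 = 3.916 mol.
Photon count: 3.916 × 6.022e23 = 2.36e24.

2.36e24 photons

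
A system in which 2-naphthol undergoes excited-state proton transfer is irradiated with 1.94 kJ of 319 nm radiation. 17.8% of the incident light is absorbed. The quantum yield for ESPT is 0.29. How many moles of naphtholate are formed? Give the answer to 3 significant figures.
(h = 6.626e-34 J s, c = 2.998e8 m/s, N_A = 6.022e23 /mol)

2.67e-4 mol

Photon energy at 319 nm: hc/λ = (6.626e-34)(2.998e8)/(319e-9) = 6.227e-19 J.
Incident energy: 1.94 kJ = 1940 J.
Photons incident: 1940 / 6.227e-19 = 3.115e21, i.e. 3.115e21/6.022e23 = 0.005173 mol.
Photons absorbed: 0.178 × 0.005173 = 9.208e-4 mol.
Product: Φ × n_abs = 0.29 × 9.208e-4 = 2.670e-4 mol.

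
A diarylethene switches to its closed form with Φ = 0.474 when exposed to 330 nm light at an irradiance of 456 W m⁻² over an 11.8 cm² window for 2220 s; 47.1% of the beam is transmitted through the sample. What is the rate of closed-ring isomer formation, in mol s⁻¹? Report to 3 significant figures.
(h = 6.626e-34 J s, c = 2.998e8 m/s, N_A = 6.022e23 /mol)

Photon energy at 330 nm: hc/λ = (6.626e-34)(2.998e8)/(330e-9) = 6.020e-19 J.
Energy delivered: (456 W m⁻²)(11.8e-4 m²)(2220 s) = 1195 J.
Photons incident: 1195 / 6.020e-19 = 1.985e21, i.e. 1.985e21/6.022e23 = 0.003296 mol.
Fraction absorbed: 1 − 47.1/100 = 0.5290.
Photons absorbed: 0.5290 × 0.003296 = 0.001744 mol.
Product formed: 0.474 × 0.001744 = 8.267e-4 mol.
Rate: 8.267e-4 / 2220 s = 3.72e-7 mol s⁻¹.

3.72e-7 mol s⁻¹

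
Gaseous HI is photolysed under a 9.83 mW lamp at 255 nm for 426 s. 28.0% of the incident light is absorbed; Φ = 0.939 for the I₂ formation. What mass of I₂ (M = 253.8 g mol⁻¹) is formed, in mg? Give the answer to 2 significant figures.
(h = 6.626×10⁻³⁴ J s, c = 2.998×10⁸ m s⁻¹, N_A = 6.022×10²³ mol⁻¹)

0.60 mg

Photon energy at 255 nm: hc/λ = (6.626×10⁻³⁴)(2.998×10⁸)/(255×10⁻⁹) = 7.790×10⁻¹⁹ J.
Energy delivered: (9.83 mW)(426 s) = 4.188 J.
Photons incident: 4.188 / 7.790×10⁻¹⁹ = 5.376×10¹⁸, i.e. 5.376×10¹⁸/6.022×10²³ = 8.927×10⁻⁶ mol.
Photons absorbed: 0.280 × 8.927×10⁻⁶ = 2.500×10⁻⁶ mol.
Product: Φ × n_abs = 0.939 × 2.500×10⁻⁶ = 2.348×10⁻⁶ mol.
Mass: 2.348×10⁻⁶ × 253.8 = 5.959×10⁻⁴ g = 0.60 mg.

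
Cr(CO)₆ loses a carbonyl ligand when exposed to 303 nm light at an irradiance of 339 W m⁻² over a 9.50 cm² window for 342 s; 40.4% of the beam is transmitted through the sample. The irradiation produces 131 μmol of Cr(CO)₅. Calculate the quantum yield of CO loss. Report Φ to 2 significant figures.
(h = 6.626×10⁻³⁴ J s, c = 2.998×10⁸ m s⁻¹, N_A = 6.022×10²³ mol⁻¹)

Product: 131 μmol = 1.31×10⁻⁴ mol.
Photon energy at 303 nm: hc/λ = (6.626×10⁻³⁴)(2.998×10⁸)/(303×10⁻⁹) = 6.556×10⁻¹⁹ J.
Energy delivered: (339 W m⁻²)(9.50×10⁻⁴ m²)(342 s) = 110.1 J.
Photons incident: 110.1 / 6.556×10⁻¹⁹ = 1.679×10²⁰, i.e. 1.679×10²⁰/6.022×10²³ = 2.788×10⁻⁴ mol.
Fraction absorbed: 1 − 40.4/100 = 0.5960.
Photons absorbed: 0.5960 × 2.788×10⁻⁴ = 1.662×10⁻⁴ mol.
Φ = 1.31×10⁻⁴ mol / 1.662×10⁻⁴ mol photons = 0.79.

Φ = 0.79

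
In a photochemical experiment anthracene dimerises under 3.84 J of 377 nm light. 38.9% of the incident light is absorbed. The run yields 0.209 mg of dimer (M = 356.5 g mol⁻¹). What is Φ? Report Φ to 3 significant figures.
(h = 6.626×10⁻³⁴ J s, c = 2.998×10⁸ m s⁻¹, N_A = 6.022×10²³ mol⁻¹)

Φ = 0.125

Product: 0.209 mg / 356.5 g mol⁻¹ = 5.863×10⁻⁷ mol.
Photon energy at 377 nm: hc/λ = (6.626×10⁻³⁴)(2.998×10⁸)/(377×10⁻⁹) = 5.269×10⁻¹⁹ J.
Photons incident: 3.84 / 5.269×10⁻¹⁹ = 7.288×10¹⁸, i.e. 7.288×10¹⁸/6.022×10²³ = 1.210×10⁻⁵ mol.
Photons absorbed: 0.389 × 1.210×10⁻⁵ = 4.707×10⁻⁶ mol.
Φ = 5.863×10⁻⁷ mol / 4.707×10⁻⁶ mol photons = 0.125.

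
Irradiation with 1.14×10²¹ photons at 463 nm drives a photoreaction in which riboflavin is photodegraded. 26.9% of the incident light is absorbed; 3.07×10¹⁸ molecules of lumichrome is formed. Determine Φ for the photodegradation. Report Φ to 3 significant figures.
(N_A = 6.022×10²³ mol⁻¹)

Φ = 0.0100

Product: 3.07×10¹⁸ / 6.022×10²³ = 5.098×10⁻⁶ mol.
Moles of photons: 1.14×10²¹ / 6.022×10²³ = 0.001893 mol.
Photons absorbed: 0.269 × 0.001893 = 5.092×10⁻⁴ mol.
Φ = 5.098×10⁻⁶ mol / 5.092×10⁻⁴ mol photons = 0.0100.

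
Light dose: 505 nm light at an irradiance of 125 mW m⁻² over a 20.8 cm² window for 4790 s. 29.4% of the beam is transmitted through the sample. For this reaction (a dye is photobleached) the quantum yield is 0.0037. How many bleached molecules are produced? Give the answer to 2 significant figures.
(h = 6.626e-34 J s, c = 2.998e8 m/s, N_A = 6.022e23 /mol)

Photon energy at 505 nm: hc/λ = (6.626e-34)(2.998e8)/(505e-9) = 3.934e-19 J.
Energy delivered: (125 mW m⁻²)(20.8e-4 m²)(4790 s) = 1.245 J.
Photons incident: 1.245 / 3.934e-19 = 3.165e18, i.e. 3.165e18/6.022e23 = 5.256e-6 mol.
Fraction absorbed: 1 − 29.4/100 = 0.7060.
Photons absorbed: 0.7060 × 5.256e-6 = 3.711e-6 mol.
Product: Φ × n_abs = 0.0037 × 3.711e-6 = 1.373e-8 mol.
As a count: 1.373e-8 × 6.022e23 = 8.3e15.

8.3e15 bleached molecules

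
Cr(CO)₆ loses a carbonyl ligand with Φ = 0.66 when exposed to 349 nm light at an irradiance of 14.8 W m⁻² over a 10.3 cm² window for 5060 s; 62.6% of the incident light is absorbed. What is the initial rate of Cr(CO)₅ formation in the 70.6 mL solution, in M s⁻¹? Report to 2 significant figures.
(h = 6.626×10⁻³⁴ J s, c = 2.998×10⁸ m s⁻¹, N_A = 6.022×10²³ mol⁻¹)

Photon energy at 349 nm: hc/λ = (6.626×10⁻³⁴)(2.998×10⁸)/(349×10⁻⁹) = 5.692×10⁻¹⁹ J.
Energy delivered: (14.8 W m⁻²)(10.3×10⁻⁴ m²)(5060 s) = 77.13 J.
Photons incident: 77.13 / 5.692×10⁻¹⁹ = 1.355×10²⁰, i.e. 1.355×10²⁰/6.022×10²³ = 2.250×10⁻⁴ mol.
Photons absorbed: 0.626 × 2.250×10⁻⁴ = 1.409×10⁻⁴ mol.
Product formed: 0.66 × 1.409×10⁻⁴ = 9.299×10⁻⁵ mol.
Rate: 9.299×10⁻⁵ mol / (5060 s × 0.0706 L) = 2.6×10⁻⁷ M s⁻¹.

2.6×10⁻⁷ M s⁻¹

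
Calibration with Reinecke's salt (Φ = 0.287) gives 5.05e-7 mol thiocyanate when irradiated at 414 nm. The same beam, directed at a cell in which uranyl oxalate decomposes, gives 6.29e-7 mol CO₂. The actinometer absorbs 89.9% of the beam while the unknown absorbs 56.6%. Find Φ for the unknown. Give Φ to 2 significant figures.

Φ = 0.57

Photons absorbed by the actinometer: 5.05e-7 / 0.287 = 1.760e-6 mol.
Incident flux: 1.760e-6 / 0.899 = 1.958e-6 einstein.
Absorbed by unknown: 0.566 × 1.958e-6 = 1.108e-6 mol.
Φ(unknown) = 6.29e-7 / 1.108e-6 = 0.57.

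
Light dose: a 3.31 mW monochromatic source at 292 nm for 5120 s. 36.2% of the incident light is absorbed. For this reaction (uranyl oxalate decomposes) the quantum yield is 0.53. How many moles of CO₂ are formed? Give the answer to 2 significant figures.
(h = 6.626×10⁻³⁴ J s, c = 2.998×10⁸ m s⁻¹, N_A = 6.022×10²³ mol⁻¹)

7.9×10⁻⁶ mol

Photon energy at 292 nm: hc/λ = (6.626×10⁻³⁴)(2.998×10⁸)/(292×10⁻⁹) = 6.803×10⁻¹⁹ J.
Energy delivered: (3.31 mW)(5120 s) = 16.95 J.
Photons incident: 16.95 / 6.803×10⁻¹⁹ = 2.492×10¹⁹, i.e. 2.492×10¹⁹/6.022×10²³ = 4.138×10⁻⁵ mol.
Photons absorbed: 0.362 × 4.138×10⁻⁵ = 1.498×10⁻⁵ mol.
Product: Φ × n_abs = 0.53 × 1.498×10⁻⁵ = 7.939×10⁻⁶ mol.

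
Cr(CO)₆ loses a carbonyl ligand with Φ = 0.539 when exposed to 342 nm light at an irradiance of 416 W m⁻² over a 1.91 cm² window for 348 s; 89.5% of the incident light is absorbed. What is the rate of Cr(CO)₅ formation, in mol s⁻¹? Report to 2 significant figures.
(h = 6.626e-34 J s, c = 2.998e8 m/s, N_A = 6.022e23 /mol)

Photon energy at 342 nm: hc/λ = (6.626e-34)(2.998e8)/(342e-9) = 5.808e-19 J.
Energy delivered: (416 W m⁻²)(1.91e-4 m²)(348 s) = 27.65 J.
Photons incident: 27.65 / 5.808e-19 = 4.761e19, i.e. 4.761e19/6.022e23 = 7.906e-5 mol.
Photons absorbed: 0.895 × 7.906e-5 = 7.076e-5 mol.
Product formed: 0.539 × 7.076e-5 = 3.814e-5 mol.
Rate: 3.814e-5 / 348 s = 1.1e-7 mol s⁻¹.

1.1e-7 mol s⁻¹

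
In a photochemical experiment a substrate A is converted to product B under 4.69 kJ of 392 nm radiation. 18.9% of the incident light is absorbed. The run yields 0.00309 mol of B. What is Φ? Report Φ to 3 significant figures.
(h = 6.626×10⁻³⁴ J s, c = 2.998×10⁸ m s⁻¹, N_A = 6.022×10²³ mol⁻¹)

Φ = 1.06

Photon energy at 392 nm: hc/λ = (6.626×10⁻³⁴)(2.998×10⁸)/(392×10⁻⁹) = 5.068×10⁻¹⁹ J.
Incident energy: 4.69 kJ = 4690 J.
Photons incident: 4690 / 5.068×10⁻¹⁹ = 9.254×10²¹, i.e. 9.254×10²¹/6.022×10²³ = 0.01537 mol.
Photons absorbed: 0.189 × 0.01537 = 0.002905 mol.
Φ = 0.00309 mol / 0.002905 mol photons = 1.06.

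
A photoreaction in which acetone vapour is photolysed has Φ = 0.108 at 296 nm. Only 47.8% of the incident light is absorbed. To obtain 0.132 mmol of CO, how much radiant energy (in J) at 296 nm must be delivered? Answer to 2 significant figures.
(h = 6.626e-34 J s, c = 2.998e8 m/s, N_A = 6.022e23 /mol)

1000 J

Product: 0.132 mmol = 1.32e-4 mol.
Photons that must be absorbed: 1.32e-4 / 0.108 = 0.001222 mol.
Incident photons needed: 0.001222 / 0.478 = 0.002556 mol.
Photon energy: hc/λ = 6.711e-19 J; per mole, 4.041e5 J mol⁻¹.
Energy required: 0.002556 × 4.041e5 = 1000 J.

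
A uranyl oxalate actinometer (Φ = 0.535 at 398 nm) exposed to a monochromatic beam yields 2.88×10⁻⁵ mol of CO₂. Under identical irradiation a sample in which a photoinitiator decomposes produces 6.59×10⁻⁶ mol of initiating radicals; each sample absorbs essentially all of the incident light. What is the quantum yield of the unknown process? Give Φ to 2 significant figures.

Photons absorbed by the actinometer: 2.88×10⁻⁵ / 0.535 = 5.383×10⁻⁵ mol.
Φ(unknown) = 6.59×10⁻⁶ / 5.383×10⁻⁵ = 0.12.

Φ = 0.12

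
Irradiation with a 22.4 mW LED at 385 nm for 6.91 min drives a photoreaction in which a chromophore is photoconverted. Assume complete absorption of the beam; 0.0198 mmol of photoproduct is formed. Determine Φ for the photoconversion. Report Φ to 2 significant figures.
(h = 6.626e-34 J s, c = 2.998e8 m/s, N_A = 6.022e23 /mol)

Φ = 0.66

Product: 0.0198 mmol = 1.98e-5 mol.
Photon energy at 385 nm: hc/λ = (6.626e-34)(2.998e8)/(385e-9) = 5.160e-19 J.
Energy delivered: (22.4 mW)(414.6 s) = 9.287 J.
Photons incident: 9.287 / 5.160e-19 = 1.800e19, i.e. 1.800e19/6.022e23 = 2.989e-5 mol.
Φ = 1.98e-5 mol / 2.989e-5 mol photons = 0.66.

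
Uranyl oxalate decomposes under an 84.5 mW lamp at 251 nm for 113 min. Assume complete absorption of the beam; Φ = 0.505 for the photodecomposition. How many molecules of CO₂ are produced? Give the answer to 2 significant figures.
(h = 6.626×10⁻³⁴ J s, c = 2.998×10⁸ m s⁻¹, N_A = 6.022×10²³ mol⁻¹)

Photon energy at 251 nm: hc/λ = (6.626×10⁻³⁴)(2.998×10⁸)/(251×10⁻⁹) = 7.914×10⁻¹⁹ J.
Energy delivered: (84.5 mW)(6780 s) = 572.9 J.
Photons incident: 572.9 / 7.914×10⁻¹⁹ = 7.239×10²⁰, i.e. 7.239×10²⁰/6.022×10²³ = 0.001202 mol.
Product: Φ × n_abs = 0.505 × 0.001202 = 6.070×10⁻⁴ mol.
As a count: 6.070×10⁻⁴ × 6.022×10²³ = 3.7×10²⁰.

3.7×10²⁰ molecules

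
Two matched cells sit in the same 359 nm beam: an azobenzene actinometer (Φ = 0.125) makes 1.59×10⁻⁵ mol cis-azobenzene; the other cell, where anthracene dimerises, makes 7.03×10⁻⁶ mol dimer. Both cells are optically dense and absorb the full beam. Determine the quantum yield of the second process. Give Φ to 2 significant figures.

Photons absorbed by the actinometer: 1.59×10⁻⁵ / 0.125 = 1.272×10⁻⁴ mol.
Φ(unknown) = 7.03×10⁻⁶ / 1.272×10⁻⁴ = 0.055.

Φ = 0.055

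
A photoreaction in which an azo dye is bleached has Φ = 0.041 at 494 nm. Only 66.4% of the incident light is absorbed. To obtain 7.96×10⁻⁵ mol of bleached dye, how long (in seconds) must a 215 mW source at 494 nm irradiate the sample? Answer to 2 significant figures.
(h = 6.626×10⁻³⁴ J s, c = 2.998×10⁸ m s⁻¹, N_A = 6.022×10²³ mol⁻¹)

t ≈ 3300 s

Photons that must be absorbed: 7.96×10⁻⁵ / 0.041 = 0.001941 mol.
Incident photons needed: 0.001941 / 0.664 = 0.002923 mol.
Photon energy: hc/λ = 4.021×10⁻¹⁹ J; per mole, 2.421×10⁵ J mol⁻¹.
Energy required: 0.002923 × 2.421×10⁵ = 707.7 J.
Time: 707.7 J / 0.215 W = 3300 s.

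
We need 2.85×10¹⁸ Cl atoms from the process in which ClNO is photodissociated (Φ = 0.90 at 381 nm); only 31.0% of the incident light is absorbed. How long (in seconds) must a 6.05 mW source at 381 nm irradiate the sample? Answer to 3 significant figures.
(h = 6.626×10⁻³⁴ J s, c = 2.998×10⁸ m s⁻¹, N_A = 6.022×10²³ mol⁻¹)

t ≈ 880 s

Product: 2.85×10¹⁸ / 6.022×10²³ = 4.733×10⁻⁶ mol.
Photons that must be absorbed: 4.733×10⁻⁶ / 0.90 = 5.259×10⁻⁶ mol.
Incident photons needed: 5.259×10⁻⁶ / 0.310 = 1.696×10⁻⁵ mol.
Photon energy: hc/λ = 5.214×10⁻¹⁹ J; per mole, 3.140×10⁵ J mol⁻¹.
Energy required: 1.696×10⁻⁵ × 3.140×10⁵ = 5.325 J.
Time: 5.325 J / 0.00605 W = 880 s.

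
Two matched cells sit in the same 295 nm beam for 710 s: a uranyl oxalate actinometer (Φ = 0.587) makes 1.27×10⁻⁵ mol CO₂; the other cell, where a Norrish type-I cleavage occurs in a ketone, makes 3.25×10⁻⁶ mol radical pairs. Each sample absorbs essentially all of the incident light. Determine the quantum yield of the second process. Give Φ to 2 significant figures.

Photons absorbed by the actinometer: 1.27×10⁻⁵ / 0.587 = 2.164×10⁻⁵ mol.
Φ(unknown) = 3.25×10⁻⁶ / 2.164×10⁻⁵ = 0.15.

Φ = 0.15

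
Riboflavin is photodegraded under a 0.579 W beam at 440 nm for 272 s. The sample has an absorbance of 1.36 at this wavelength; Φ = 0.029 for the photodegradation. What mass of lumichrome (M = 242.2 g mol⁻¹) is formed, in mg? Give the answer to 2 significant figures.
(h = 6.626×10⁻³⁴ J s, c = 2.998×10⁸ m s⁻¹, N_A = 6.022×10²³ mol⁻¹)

Photon energy at 440 nm: hc/λ = (6.626×10⁻³⁴)(2.998×10⁸)/(440×10⁻⁹) = 4.515×10⁻¹⁹ J.
Energy delivered: (0.579 W)(272 s) = 157.5 J.
Photons incident: 157.5 / 4.515×10⁻¹⁹ = 3.488×10²⁰, i.e. 3.488×10²⁰/6.022×10²³ = 5.792×10⁻⁴ mol.
Fraction absorbed: 1 − 10^(−1.36) = 0.9563.
Photons absorbed: 0.9563 × 5.792×10⁻⁴ = 5.539×10⁻⁴ mol.
Product: Φ × n_abs = 0.029 × 5.539×10⁻⁴ = 1.606×10⁻⁵ mol.
Mass: 1.606×10⁻⁵ × 242.2 = 0.003890 g = 3.9 mg.

3.9 mg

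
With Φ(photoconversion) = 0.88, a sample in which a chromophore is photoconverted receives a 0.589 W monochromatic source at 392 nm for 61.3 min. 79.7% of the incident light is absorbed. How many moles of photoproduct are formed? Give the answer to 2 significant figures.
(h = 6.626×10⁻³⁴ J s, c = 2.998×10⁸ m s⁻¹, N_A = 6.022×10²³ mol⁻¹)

Photon energy at 392 nm: hc/λ = (6.626×10⁻³⁴)(2.998×10⁸)/(392×10⁻⁹) = 5.068×10⁻¹⁹ J.
Energy delivered: (0.589 W)(3678 s) = 2166 J.
Photons incident: 2166 / 5.068×10⁻¹⁹ = 4.274×10²¹, i.e. 4.274×10²¹/6.022×10²³ = 0.007097 mol.
Photons absorbed: 0.797 × 0.007097 = 0.005656 mol.
Product: Φ × n_abs = 0.88 × 0.005656 = 0.004977 mol.

0.0050 mol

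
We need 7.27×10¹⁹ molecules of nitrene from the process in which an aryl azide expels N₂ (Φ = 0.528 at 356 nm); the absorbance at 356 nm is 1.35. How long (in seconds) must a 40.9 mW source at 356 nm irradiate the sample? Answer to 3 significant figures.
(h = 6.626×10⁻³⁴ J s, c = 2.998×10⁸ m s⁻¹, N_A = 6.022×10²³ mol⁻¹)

t ≈ 1970 s

Product: 7.27×10¹⁹ / 6.022×10²³ = 1.207×10⁻⁴ mol.
Photons that must be absorbed: 1.207×10⁻⁴ / 0.528 = 2.286×10⁻⁴ mol.
Fraction absorbed: 1 − 10^(−1.35) = 0.9553.
Incident photons needed: 2.286×10⁻⁴ / 0.9553 = 2.393×10⁻⁴ mol.
Photon energy: hc/λ = 5.580×10⁻¹⁹ J; per mole, 3.360×10⁵ J mol⁻¹.
Energy required: 2.393×10⁻⁴ × 3.360×10⁵ = 80.40 J.
Time: 80.40 J / 0.0409 W = 1970 s.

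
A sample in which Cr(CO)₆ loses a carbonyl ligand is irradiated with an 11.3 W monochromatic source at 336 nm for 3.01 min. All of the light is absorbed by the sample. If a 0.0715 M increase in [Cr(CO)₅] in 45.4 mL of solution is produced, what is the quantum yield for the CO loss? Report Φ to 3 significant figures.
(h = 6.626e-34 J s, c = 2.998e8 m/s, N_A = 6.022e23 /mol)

Φ = 0.566

Product: (0.0715 M)(0.0454 L) = 0.003246 mol.
Photon energy at 336 nm: hc/λ = (6.626e-34)(2.998e8)/(336e-9) = 5.912e-19 J.
Energy delivered: (11.3 W)(180.6 s) = 2041 J.
Photons incident: 2041 / 5.912e-19 = 3.452e21, i.e. 3.452e21/6.022e23 = 0.005732 mol.
Φ = 0.003246 mol / 0.005732 mol photons = 0.566.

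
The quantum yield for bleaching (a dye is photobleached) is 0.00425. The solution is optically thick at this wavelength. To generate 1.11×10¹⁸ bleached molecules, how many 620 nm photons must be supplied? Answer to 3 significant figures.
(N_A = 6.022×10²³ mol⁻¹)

2.61×10²⁰ photons

Product: 1.11×10¹⁸ / 6.022×10²³ = 1.843×10⁻⁶ mol.
Photons that must be absorbed: 1.843×10⁻⁶ / 0.00425 = 4.336×10⁻⁴ mol.
Photon count: 4.336×10⁻⁴ × 6.022×10²³ = 2.61×10²⁰.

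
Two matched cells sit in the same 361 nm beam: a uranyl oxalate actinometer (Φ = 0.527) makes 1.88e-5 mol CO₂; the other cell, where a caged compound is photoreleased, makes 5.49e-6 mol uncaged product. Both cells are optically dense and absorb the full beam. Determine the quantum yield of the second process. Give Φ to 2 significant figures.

Photons absorbed by the actinometer: 1.88e-5 / 0.527 = 3.567e-5 mol.
Φ(unknown) = 5.49e-6 / 3.567e-5 = 0.15.

Φ = 0.15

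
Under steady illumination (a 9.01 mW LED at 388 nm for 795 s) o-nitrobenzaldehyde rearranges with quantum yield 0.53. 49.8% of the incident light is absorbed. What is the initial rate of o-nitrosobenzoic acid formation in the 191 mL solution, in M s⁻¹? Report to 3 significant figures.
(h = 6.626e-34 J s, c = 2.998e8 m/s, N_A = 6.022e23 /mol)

4.04e-8 M s⁻¹

Photon energy at 388 nm: hc/λ = (6.626e-34)(2.998e8)/(388e-9) = 5.120e-19 J.
Energy delivered: (9.01 mW)(795 s) = 7.163 J.
Photons incident: 7.163 / 5.120e-19 = 1.399e19, i.e. 1.399e19/6.022e23 = 2.323e-5 mol.
Photons absorbed: 0.498 × 2.323e-5 = 1.157e-5 mol.
Product formed: 0.53 × 1.157e-5 = 6.132e-6 mol.
Rate: 6.132e-6 mol / (795 s × 0.191 L) = 4.04e-8 M s⁻¹.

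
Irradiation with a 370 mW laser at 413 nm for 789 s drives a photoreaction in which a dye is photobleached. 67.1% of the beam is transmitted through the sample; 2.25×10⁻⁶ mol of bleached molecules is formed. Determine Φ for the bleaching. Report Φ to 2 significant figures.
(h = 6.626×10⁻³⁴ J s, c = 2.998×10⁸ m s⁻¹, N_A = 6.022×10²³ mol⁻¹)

Photon energy at 413 nm: hc/λ = (6.626×10⁻³⁴)(2.998×10⁸)/(413×10⁻⁹) = 4.810×10⁻¹⁹ J.
Energy delivered: (370 mW)(789 s) = 291.9 J.
Photons incident: 291.9 / 4.810×10⁻¹⁹ = 6.069×10²⁰, i.e. 6.069×10²⁰/6.022×10²³ = 0.001008 mol.
Fraction absorbed: 1 − 67.1/100 = 0.3290.
Photons absorbed: 0.3290 × 0.001008 = 3.316×10⁻⁴ mol.
Φ = 2.25×10⁻⁶ mol / 3.316×10⁻⁴ mol photons = 0.0068.

Φ = 0.0068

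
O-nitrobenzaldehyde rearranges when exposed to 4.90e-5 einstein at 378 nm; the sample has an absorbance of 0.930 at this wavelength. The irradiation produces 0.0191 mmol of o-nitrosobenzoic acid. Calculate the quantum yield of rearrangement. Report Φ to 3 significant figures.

Φ = 0.442

Product: 0.0191 mmol = 1.91e-5 mol.
Fraction absorbed: 1 − 10^(−0.930) = 0.8825.
Photons absorbed: 0.8825 × 4.90e-5 = 4.324e-5 mol.
Φ = 1.91e-5 mol / 4.324e-5 mol photons = 0.442.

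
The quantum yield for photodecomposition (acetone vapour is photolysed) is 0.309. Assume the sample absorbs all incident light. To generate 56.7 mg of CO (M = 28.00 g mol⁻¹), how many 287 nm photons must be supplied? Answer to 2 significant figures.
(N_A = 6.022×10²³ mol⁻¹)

3.9×10²¹ photons

Product: 56.7 mg / 28.00 g mol⁻¹ = 0.002025 mol.
Photons that must be absorbed: 0.002025 / 0.309 = 0.006553 mol.
Photon count: 0.006553 × 6.022×10²³ = 3.9×10²¹.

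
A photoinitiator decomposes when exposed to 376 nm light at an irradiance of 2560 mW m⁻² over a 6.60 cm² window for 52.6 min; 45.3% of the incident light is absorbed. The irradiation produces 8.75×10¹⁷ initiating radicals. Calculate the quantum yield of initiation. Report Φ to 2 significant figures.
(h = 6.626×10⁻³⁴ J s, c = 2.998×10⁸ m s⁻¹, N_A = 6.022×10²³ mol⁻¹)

Φ = 0.19

Product: 8.75×10¹⁷ / 6.022×10²³ = 1.453×10⁻⁶ mol.
Photon energy at 376 nm: hc/λ = (6.626×10⁻³⁴)(2.998×10⁸)/(376×10⁻⁹) = 5.283×10⁻¹⁹ J.
Energy delivered: (2560 mW m⁻²)(6.60×10⁻⁴ m²)(3156 s) = 5.332 J.
Photons incident: 5.332 / 5.283×10⁻¹⁹ = 1.009×10¹⁹, i.e. 1.009×10¹⁹/6.022×10²³ = 1.676×10⁻⁵ mol.
Photons absorbed: 0.453 × 1.676×10⁻⁵ = 7.592×10⁻⁶ mol.
Φ = 1.453×10⁻⁶ mol / 7.592×10⁻⁶ mol photons = 0.19.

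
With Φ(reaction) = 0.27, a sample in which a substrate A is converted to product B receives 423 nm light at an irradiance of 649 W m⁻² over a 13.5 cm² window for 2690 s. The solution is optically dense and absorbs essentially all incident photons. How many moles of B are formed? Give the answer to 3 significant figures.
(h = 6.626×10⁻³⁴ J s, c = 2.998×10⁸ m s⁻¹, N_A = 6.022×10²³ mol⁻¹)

Photon energy at 423 nm: hc/λ = (6.626×10⁻³⁴)(2.998×10⁸)/(423×10⁻⁹) = 4.696×10⁻¹⁹ J.
Energy delivered: (649 W m⁻²)(13.5×10⁻⁴ m²)(2690 s) = 2357 J.
Photons incident: 2357 / 4.696×10⁻¹⁹ = 5.019×10²¹, i.e. 5.019×10²¹/6.022×10²³ = 0.008334 mol.
Product: Φ × n_abs = 0.27 × 0.008334 = 0.002250 mol.

0.00225 mol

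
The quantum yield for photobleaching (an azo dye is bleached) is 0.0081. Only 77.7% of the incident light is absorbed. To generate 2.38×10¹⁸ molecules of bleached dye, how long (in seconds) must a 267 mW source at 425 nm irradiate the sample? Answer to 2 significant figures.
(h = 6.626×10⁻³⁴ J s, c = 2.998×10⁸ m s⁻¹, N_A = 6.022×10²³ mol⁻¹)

Product: 2.38×10¹⁸ / 6.022×10²³ = 3.952×10⁻⁶ mol.
Photons that must be absorbed: 3.952×10⁻⁶ / 0.0081 = 4.879×10⁻⁴ mol.
Incident photons needed: 4.879×10⁻⁴ / 0.777 = 6.279×10⁻⁴ mol.
Photon energy: hc/λ = 4.674×10⁻¹⁹ J; per mole, 2.815×10⁵ J mol⁻¹.
Energy required: 6.279×10⁻⁴ × 2.815×10⁵ = 176.8 J.
Time: 176.8 J / 0.267 W = 660 s.

t ≈ 660 s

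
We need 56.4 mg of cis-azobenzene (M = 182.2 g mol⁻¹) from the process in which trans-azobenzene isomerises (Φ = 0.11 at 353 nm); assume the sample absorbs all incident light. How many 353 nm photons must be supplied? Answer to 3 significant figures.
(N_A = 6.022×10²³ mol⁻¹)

1.69×10²¹ photons

Product: 56.4 mg / 182.2 g mol⁻¹ = 3.095×10⁻⁴ mol.
Photons that must be absorbed: 3.095×10⁻⁴ / 0.11 = 0.002814 mol.
Photon count: 0.002814 × 6.022×10²³ = 1.69×10²¹.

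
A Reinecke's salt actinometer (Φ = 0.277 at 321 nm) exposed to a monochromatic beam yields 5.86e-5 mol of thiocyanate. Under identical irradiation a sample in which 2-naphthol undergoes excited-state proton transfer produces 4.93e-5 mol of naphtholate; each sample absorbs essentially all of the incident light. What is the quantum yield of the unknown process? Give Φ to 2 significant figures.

Photons absorbed by the actinometer: 5.86e-5 / 0.277 = 2.116e-4 mol.
Φ(unknown) = 4.93e-5 / 2.116e-4 = 0.23.

Φ = 0.23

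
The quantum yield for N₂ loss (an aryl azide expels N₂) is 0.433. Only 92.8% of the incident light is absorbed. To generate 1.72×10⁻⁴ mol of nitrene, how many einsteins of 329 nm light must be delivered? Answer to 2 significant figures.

4.3×10⁻⁴ einstein

Photons that must be absorbed: 1.72×10⁻⁴ / 0.433 = 3.972×10⁻⁴ mol.
Incident photons needed: 3.972×10⁻⁴ / 0.928 = 4.280×10⁻⁴ mol.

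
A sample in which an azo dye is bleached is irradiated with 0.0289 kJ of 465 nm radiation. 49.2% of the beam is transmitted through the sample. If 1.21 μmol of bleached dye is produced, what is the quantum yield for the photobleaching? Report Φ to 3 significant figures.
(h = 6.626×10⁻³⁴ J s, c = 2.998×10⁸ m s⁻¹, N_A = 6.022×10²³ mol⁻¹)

Product: 1.21 μmol = 1.21×10⁻⁶ mol.
Photon energy at 465 nm: hc/λ = (6.626×10⁻³⁴)(2.998×10⁸)/(465×10⁻⁹) = 4.272×10⁻¹⁹ J.
Incident energy: 0.0289 kJ = 28.9 J.
Photons incident: 28.9 / 4.272×10⁻¹⁹ = 6.765×10¹⁹, i.e. 6.765×10¹⁹/6.022×10²³ = 1.123×10⁻⁴ mol.
Fraction absorbed: 1 − 49.2/100 = 0.5080.
Photons absorbed: 0.5080 × 1.123×10⁻⁴ = 5.705×10⁻⁵ mol.
Φ = 1.21×10⁻⁶ mol / 5.705×10⁻⁵ mol photons = 0.0212.

Φ = 0.0212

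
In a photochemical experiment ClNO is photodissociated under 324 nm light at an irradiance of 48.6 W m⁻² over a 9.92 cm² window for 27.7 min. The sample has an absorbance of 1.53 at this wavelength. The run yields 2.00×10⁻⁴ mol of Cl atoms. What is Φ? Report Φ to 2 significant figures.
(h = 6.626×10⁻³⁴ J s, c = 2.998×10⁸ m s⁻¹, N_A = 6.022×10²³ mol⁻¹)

Photon energy at 324 nm: hc/λ = (6.626×10⁻³⁴)(2.998×10⁸)/(324×10⁻⁹) = 6.131×10⁻¹⁹ J.
Energy delivered: (48.6 W m⁻²)(9.92×10⁻⁴ m²)(1662 s) = 80.13 J.
Photons incident: 80.13 / 6.131×10⁻¹⁹ = 1.307×10²⁰, i.e. 1.307×10²⁰/6.022×10²³ = 2.170×10⁻⁴ mol.
Fraction absorbed: 1 − 10^(−1.53) = 0.9705.
Photons absorbed: 0.9705 × 2.170×10⁻⁴ = 2.106×10⁻⁴ mol.
Φ = 2.00×10⁻⁴ mol / 2.106×10⁻⁴ mol photons = 0.95.

Φ = 0.95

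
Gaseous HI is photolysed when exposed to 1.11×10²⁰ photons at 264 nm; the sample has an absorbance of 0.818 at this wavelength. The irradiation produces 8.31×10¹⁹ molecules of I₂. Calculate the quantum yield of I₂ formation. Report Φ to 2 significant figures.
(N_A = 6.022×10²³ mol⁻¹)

Φ = 0.88

Product: 8.31×10¹⁹ / 6.022×10²³ = 1.380×10⁻⁴ mol.
Moles of photons: 1.11×10²⁰ / 6.022×10²³ = 1.843×10⁻⁴ mol.
Fraction absorbed: 1 − 10^(−0.818) = 0.8479.
Photons absorbed: 0.8479 × 1.843×10⁻⁴ = 1.563×10⁻⁴ mol.
Φ = 1.380×10⁻⁴ mol / 1.563×10⁻⁴ mol photons = 0.88.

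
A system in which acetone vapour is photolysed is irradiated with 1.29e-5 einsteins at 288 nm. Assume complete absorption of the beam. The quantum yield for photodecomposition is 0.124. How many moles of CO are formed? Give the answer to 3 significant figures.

Product: Φ × n_abs = 0.124 × 1.29e-5 = 1.600e-6 mol.

1.60e-6 mol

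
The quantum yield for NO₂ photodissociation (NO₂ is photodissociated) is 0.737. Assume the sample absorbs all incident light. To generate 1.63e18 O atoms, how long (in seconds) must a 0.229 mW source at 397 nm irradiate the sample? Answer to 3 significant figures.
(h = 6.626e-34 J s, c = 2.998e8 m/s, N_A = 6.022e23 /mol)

Product: 1.63e18 / 6.022e23 = 2.707e-6 mol.
Photons that must be absorbed: 2.707e-6 / 0.737 = 3.673e-6 mol.
Photon energy: hc/λ = 5.004e-19 J; per mole, 3.013e5 J mol⁻¹.
Energy required: 3.673e-6 × 3.013e5 = 1.107 J.
Time: 1.107 J / 0.000229 W = 4830 s.

t ≈ 4830 s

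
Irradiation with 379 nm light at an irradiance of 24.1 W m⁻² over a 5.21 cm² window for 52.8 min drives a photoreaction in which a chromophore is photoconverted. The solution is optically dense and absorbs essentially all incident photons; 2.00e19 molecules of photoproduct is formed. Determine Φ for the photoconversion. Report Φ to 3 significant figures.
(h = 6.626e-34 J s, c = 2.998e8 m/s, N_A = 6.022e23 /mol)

Product: 2.00e19 / 6.022e23 = 3.321e-5 mol.
Photon energy at 379 nm: hc/λ = (6.626e-34)(2.998e8)/(379e-9) = 5.241e-19 J.
Energy delivered: (24.1 W m⁻²)(5.21e-4 m²)(3168 s) = 39.78 J.
Photons incident: 39.78 / 5.241e-19 = 7.590e19, i.e. 7.590e19/6.022e23 = 1.260e-4 mol.
Φ = 3.321e-5 mol / 1.260e-4 mol photons = 0.264.

Φ = 0.264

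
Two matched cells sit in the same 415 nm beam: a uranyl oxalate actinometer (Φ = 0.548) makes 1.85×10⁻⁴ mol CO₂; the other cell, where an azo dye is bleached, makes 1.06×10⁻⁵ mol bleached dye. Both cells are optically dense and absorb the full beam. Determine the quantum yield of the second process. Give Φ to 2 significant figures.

Φ = 0.031

Photons absorbed by the actinometer: 1.85×10⁻⁴ / 0.548 = 3.376×10⁻⁴ mol.
Φ(unknown) = 1.06×10⁻⁵ / 3.376×10⁻⁴ = 0.031.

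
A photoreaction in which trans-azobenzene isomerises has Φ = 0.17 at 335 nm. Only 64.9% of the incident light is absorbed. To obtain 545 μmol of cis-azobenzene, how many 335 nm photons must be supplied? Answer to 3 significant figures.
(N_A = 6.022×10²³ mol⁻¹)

Product: 545 μmol = 5.45×10⁻⁴ mol.
Photons that must be absorbed: 5.45×10⁻⁴ / 0.17 = 0.003206 mol.
Incident photons needed: 0.003206 / 0.649 = 0.004940 mol.
Photon count: 0.004940 × 6.022×10²³ = 2.97×10²¹.

2.97×10²¹ photons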